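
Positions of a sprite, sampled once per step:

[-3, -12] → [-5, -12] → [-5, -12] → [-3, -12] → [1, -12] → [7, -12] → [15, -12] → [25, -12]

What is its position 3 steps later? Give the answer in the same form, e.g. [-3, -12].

First differences are [-2, +0], [+0, +0], [+2, +0], [+4, +0], [+6, +0], [+8, +0], [+10, +0]; their common second difference is [+2, +0] (constant acceleration).
step 8: [25, -12] + [+12, +0] → [37, -12]
step 9: [37, -12] + [+14, +0] → [51, -12]
step 10: [51, -12] + [+16, +0] → [67, -12]

[67, -12]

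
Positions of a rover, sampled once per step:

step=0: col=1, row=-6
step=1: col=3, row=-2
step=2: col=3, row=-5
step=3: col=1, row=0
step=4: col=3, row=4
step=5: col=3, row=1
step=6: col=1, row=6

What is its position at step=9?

col=1, row=12

Step-to-step displacements: (+2, +4), (+0, -3), (-2, +5), (+2, +4), (+0, -3), (-2, +5) — a repeating cycle of length 3.
step 7: apply (+2, +4) → col=3, row=10
step 8: apply (+0, -3) → col=3, row=7
step 9: apply (-2, +5) → col=1, row=12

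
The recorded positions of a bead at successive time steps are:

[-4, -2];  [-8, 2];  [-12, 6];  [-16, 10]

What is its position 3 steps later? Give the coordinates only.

[-28, 22]

Constant displacement of [-4, +4] per step.
step 4: [-16, 10] + [-4, +4] → [-20, 14]
step 5: [-20, 14] + [-4, +4] → [-24, 18]
step 6: [-24, 18] + [-4, +4] → [-28, 22]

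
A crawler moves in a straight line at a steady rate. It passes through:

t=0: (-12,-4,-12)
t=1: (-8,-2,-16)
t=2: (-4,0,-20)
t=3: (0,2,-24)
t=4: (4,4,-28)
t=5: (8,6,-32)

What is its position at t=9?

(24,14,-48)

The position changes by (+4,+2,-4) every step.
step 6: (8,6,-32) + (+4,+2,-4) → (12,8,-36)
step 7: (12,8,-36) + (+4,+2,-4) → (16,10,-40)
step 8: (16,10,-40) + (+4,+2,-4) → (20,12,-44)
step 9: (20,12,-44) + (+4,+2,-4) → (24,14,-48)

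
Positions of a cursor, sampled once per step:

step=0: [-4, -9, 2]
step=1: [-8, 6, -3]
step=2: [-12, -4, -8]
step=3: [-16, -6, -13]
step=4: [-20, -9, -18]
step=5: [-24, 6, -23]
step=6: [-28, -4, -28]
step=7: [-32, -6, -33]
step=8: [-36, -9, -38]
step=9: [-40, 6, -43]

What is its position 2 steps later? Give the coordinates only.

[-48, -6, -53]

The first coordinate changes by -4 each step, so at step 11 it is -4 + 11·(-4) = -48.
The second coordinate repeats the cycle [-9, 6, -4, -6] with period 4; step 11 mod 4 = 3, giving -6.
The third coordinate changes by -5 each step, so at step 11 it is 2 + 11·(-5) = -53.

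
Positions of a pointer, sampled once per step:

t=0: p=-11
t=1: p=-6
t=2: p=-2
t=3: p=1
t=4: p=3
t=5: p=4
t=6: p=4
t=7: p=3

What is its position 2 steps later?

Successive displacements: +5, +4, +3, +2, +1, +0, -1 — each changes by -1.
step 8: 3 − 2 → p=1
step 9: 1 − 3 → p=-2

p=-2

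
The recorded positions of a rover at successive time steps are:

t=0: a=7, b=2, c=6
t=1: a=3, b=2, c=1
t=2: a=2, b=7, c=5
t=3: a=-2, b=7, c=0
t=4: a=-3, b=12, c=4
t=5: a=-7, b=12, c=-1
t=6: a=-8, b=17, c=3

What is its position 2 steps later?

The moves between consecutive positions are (-4, +0, -5), (-1, +5, +4), (-4, +0, -5), (-1, +5, +4), (-4, +0, -5), (-1, +5, +4); they repeat the 2-cycle [(-4, +0, -5), (-1, +5, +4)].
step 7: apply (-4, +0, -5) → a=-12, b=17, c=-2
step 8: apply (-1, +5, +4) → a=-13, b=22, c=2

a=-13, b=22, c=2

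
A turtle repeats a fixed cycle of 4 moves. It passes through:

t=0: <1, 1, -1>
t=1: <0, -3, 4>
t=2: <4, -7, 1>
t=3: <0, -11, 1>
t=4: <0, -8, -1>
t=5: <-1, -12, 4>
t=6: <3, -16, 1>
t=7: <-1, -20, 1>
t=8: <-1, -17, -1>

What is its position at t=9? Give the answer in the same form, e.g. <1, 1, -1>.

<-2, -21, 4>

Step-to-step displacements: <-1, -4, +5>, <+4, -4, -3>, <-4, -4, +0>, <+0, +3, -2>, <-1, -4, +5>, <+4, -4, -3>, <-4, -4, +0>, <+0, +3, -2> — a repeating cycle of length 4.
step 9: apply <-1, -4, +5> → <-2, -21, 4>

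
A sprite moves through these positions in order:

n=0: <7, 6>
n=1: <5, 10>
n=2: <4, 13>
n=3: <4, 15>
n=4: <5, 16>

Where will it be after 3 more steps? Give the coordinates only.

<14, 13>

First differences are <-2, +4>, <-1, +3>, <+0, +2>, <+1, +1>; their common second difference is <+1, -1> (constant acceleration).
step 5: <5, 16> + <+2, +0> → <7, 16>
step 6: <7, 16> + <+3, -1> → <10, 15>
step 7: <10, 15> + <+4, -2> → <14, 13>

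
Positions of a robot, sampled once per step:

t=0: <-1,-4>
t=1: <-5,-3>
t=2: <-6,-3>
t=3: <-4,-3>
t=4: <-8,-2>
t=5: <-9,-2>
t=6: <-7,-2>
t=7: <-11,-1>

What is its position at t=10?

The moves between consecutive positions are <-4,+1>, <-1,+0>, <+2,+0>, <-4,+1>, <-1,+0>, <+2,+0>, <-4,+1>; they repeat the 3-cycle [<-4,+1>, <-1,+0>, <+2,+0>].
step 8: apply <-1,+0> → <-12,-1>
step 9: apply <+2,+0> → <-10,-1>
step 10: apply <-4,+1> → <-14,0>

<-14,0>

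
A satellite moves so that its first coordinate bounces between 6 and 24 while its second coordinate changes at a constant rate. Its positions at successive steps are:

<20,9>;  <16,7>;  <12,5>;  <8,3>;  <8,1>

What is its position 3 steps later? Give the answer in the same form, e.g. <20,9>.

<20,-5>

The first coordinate reflects between 6 and 24, moving 4 per step.
  step 5: 8 → 12
  step 6: 12 → 16
  step 7: 16 → 20
The second coordinate changes by -2 each step: at step 7 it is -5.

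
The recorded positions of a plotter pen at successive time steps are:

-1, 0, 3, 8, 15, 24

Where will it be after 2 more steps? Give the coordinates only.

48

Successive displacements: +1, +3, +5, +7, +9 — each changes by +2.
step 6: 24 + 11 → 35
step 7: 35 + 13 → 48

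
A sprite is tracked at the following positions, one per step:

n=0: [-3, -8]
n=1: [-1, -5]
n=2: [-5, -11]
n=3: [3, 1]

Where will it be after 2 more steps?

Step-to-step displacements: [+2, +3], [-4, -6], [+8, +12]; each is -2× the previous.
step 4: [3, 1] + [-16, -24] → [-13, -23]
step 5: [-13, -23] + [+32, +48] → [19, 25]

[19, 25]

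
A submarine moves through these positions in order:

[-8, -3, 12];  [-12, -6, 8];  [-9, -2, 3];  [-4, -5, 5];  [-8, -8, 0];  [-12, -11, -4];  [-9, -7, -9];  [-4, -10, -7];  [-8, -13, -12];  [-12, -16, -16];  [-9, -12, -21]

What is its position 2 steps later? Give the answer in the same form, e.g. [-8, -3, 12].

Step-to-step displacements: [-4, -3, -4], [+3, +4, -5], [+5, -3, +2], [-4, -3, -5], [-4, -3, -4], [+3, +4, -5], [+5, -3, +2], [-4, -3, -5], [-4, -3, -4], [+3, +4, -5] — a repeating cycle of length 4.
step 11: apply [+5, -3, +2] → [-4, -15, -19]
step 12: apply [-4, -3, -5] → [-8, -18, -24]

[-8, -18, -24]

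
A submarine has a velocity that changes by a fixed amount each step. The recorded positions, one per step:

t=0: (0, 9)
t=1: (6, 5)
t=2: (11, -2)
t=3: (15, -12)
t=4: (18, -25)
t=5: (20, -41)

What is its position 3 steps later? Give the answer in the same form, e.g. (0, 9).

(20, -107)

Successive displacements: (+6, -4), (+5, -7), (+4, -10), (+3, -13), (+2, -16) — each changes by (-1, -3).
step 6: (20, -41) + (+1, -19) → (21, -60)
step 7: (21, -60) + (+0, -22) → (21, -82)
step 8: (21, -82) + (-1, -25) → (20, -107)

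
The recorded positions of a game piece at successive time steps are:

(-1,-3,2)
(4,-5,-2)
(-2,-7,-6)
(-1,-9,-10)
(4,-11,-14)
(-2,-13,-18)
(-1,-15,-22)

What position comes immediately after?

The first coordinate repeats the cycle [-1, 4, -2] with period 3; step 7 mod 3 = 1, giving 4.
The second coordinate changes by -2 each step, so at step 7 it is -3 + 7·(-2) = -17.
The third coordinate changes by -4 each step, so at step 7 it is 2 + 7·(-4) = -26.

(4,-17,-26)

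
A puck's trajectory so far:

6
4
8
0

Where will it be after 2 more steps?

-16

The jumps are -2, +4, -8 — a geometric progression with ratio -2.
step 4: 0 + 16 → 16
step 5: 16 − 32 → -16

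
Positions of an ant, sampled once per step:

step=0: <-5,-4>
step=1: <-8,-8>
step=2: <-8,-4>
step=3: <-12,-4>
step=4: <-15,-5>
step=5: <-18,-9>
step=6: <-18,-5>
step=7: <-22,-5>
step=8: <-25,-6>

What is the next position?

<-28,-10>

Step-to-step displacements: <-3,-4>, <+0,+4>, <-4,+0>, <-3,-1>, <-3,-4>, <+0,+4>, <-4,+0>, <-3,-1> — a repeating cycle of length 4.
step 9: apply <-3,-4> → <-28,-10>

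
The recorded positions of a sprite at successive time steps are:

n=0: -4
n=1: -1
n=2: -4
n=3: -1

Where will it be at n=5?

-1

Step-to-step displacements: +3, -3, +3; each is -1× the previous.
step 4: -1 − 3 → -4
step 5: -4 + 3 → -1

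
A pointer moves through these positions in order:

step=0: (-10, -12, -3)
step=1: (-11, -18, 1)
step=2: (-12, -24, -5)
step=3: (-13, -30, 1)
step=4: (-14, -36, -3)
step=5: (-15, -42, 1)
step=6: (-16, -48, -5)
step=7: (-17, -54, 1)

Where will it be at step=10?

(-20, -72, -5)

The first coordinate changes by -1 each step, so at step 10 it is -10 + 10·(-1) = -20.
The second coordinate changes by -6 each step, so at step 10 it is -12 + 10·(-6) = -72.
The third coordinate repeats the cycle [-3, 1, -5, 1] with period 4; step 10 mod 4 = 2, giving -5.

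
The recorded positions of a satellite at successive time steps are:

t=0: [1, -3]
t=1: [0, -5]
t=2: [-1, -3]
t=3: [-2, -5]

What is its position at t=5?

[-4, -5]

The first coordinate changes by -1 each step, so at step 5 it is 1 + 5·(-1) = -4.
The second coordinate repeats the cycle [-3, -5] with period 2; step 5 mod 2 = 1, giving -5.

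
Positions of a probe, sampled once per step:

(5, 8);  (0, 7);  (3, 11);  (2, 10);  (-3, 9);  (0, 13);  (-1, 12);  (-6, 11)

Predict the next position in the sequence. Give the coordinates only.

Differencing gives (-5, -1), (+3, +4), (-1, -1), (-5, -1), (+3, +4), (-1, -1), (-5, -1). This is the pattern (-5, -1), (+3, +4), (-1, -1) repeated.
step 8: apply (+3, +4) → (-3, 15)

(-3, 15)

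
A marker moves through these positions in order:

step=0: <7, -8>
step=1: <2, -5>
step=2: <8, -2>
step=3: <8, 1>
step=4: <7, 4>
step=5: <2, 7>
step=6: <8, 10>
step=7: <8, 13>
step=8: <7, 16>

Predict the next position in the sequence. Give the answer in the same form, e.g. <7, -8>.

<2, 19>

First: cycles through 7, 2, 8, 8 every 4 steps. Step 9 lands at position 1 of the cycle → 2.
Second: linear, +3 per step → 19 at step 9.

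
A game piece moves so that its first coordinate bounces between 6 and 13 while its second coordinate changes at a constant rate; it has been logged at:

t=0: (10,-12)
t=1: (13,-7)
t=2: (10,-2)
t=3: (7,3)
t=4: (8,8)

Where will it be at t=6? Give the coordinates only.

(12,18)

The first coordinate reflects between 6 and 13, moving 3 per step.
  step 5: 8 → 11
  step 6: 11 → 12
The second coordinate changes by +5 each step: at step 6 it is 18.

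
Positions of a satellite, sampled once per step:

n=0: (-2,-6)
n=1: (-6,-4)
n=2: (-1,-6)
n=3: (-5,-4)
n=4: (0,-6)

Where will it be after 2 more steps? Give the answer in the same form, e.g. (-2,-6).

(1,-6)

Step-to-step displacements: (-4,+2), (+5,-2), (-4,+2), (+5,-2) — a repeating cycle of length 2.
step 5: apply (-4,+2) → (-4,-4)
step 6: apply (+5,-2) → (1,-6)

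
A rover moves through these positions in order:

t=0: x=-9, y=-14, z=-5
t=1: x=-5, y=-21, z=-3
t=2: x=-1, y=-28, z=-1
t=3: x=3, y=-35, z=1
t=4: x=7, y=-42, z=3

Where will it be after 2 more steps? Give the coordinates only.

Each step adds (+4, -7, +2) to the position.
step 5: x=7, y=-42, z=3 + (+4, -7, +2) → x=11, y=-49, z=5
step 6: x=11, y=-49, z=5 + (+4, -7, +2) → x=15, y=-56, z=7

x=15, y=-56, z=7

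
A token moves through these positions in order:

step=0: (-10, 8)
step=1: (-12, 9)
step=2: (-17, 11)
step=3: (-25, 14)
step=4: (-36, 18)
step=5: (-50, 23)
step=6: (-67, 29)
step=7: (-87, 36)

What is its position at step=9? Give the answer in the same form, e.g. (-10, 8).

Taking differences between consecutive positions: (-2, +1), (-5, +2), (-8, +3), (-11, +4), (-14, +5), (-17, +6), (-20, +7). These grow by (-3, +1) each step.
step 8: (-87, 36) + (-23, +8) → (-110, 44)
step 9: (-110, 44) + (-26, +9) → (-136, 53)

(-136, 53)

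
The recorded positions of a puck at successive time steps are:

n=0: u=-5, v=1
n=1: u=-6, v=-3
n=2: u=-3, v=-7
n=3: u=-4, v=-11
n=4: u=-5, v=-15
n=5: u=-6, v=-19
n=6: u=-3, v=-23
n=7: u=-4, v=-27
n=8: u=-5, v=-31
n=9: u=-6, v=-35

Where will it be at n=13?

u=-6, v=-51

The u coordinate repeats the cycle [-5, -6, -3, -4] with period 4; step 13 mod 4 = 1, giving -6.
The v coordinate changes by -4 each step, so at step 13 it is 1 + 13·(-4) = -51.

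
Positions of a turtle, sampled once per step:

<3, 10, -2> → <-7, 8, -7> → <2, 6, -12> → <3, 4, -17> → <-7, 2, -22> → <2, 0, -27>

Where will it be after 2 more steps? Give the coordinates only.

<-7, -4, -37>

First: cycles through 3, -7, 2 every 3 steps. Step 7 lands at position 1 of the cycle → -7.
Second: linear, -2 per step → -4 at step 7.
Third: linear, -5 per step → -37 at step 7.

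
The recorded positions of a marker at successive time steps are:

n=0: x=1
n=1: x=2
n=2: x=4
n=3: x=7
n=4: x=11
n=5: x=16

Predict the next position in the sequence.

x=22

First differences are +1, +2, +3, +4, +5; their common second difference is +1 (constant acceleration).
step 6: 16 + 6 → x=22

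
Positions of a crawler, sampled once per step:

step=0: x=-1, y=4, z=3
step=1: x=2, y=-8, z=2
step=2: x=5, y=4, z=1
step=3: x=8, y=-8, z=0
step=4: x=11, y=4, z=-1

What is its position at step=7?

The x coordinate changes by +3 each step, so at step 7 it is -1 + 7·(3) = 20.
The y coordinate repeats the cycle [4, -8] with period 2; step 7 mod 2 = 1, giving -8.
The z coordinate changes by -1 each step, so at step 7 it is 3 + 7·(-1) = -4.

x=20, y=-8, z=-4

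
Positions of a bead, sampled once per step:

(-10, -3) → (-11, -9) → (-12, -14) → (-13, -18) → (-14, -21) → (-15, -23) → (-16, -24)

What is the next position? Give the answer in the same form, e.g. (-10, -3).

(-17, -24)

Taking differences between consecutive positions: (-1, -6), (-1, -5), (-1, -4), (-1, -3), (-1, -2), (-1, -1). These grow by (+0, +1) each step.
step 7: (-16, -24) + (-1, +0) → (-17, -24)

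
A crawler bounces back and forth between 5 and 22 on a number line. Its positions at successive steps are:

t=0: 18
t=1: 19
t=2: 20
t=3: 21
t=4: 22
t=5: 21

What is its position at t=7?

The value travels 1 per step and bounces off the walls at 5 and 22.
  step 6: 21 → 20
  step 7: 20 → 19

19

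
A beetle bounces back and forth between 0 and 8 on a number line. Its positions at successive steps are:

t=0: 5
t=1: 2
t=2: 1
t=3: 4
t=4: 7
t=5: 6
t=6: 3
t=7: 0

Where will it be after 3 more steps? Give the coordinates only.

7

The value travels 3 per step and bounces off the walls at 0 and 8.
  step 8: 0 → 3
  step 9: 3 → 6
  step 10: 6 → 7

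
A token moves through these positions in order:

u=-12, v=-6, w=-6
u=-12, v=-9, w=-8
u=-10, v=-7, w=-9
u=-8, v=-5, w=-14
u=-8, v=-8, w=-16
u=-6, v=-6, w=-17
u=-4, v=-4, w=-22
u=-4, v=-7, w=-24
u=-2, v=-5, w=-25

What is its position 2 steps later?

u=0, v=-6, w=-32

The moves between consecutive positions are (+0,-3,-2), (+2,+2,-1), (+2,+2,-5), (+0,-3,-2), (+2,+2,-1), (+2,+2,-5), (+0,-3,-2), (+2,+2,-1); they repeat the 3-cycle [(+0,-3,-2), (+2,+2,-1), (+2,+2,-5)].
step 9: apply (+2,+2,-5) → u=0, v=-3, w=-30
step 10: apply (+0,-3,-2) → u=0, v=-6, w=-32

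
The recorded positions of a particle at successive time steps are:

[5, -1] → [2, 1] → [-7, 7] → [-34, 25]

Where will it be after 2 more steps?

Consecutive displacements [-3, +2], [-9, +6], [-27, +18] scale by a factor of 3 each step.
step 4: [-34, 25] + [-81, +54] → [-115, 79]
step 5: [-115, 79] + [-243, +162] → [-358, 241]

[-358, 241]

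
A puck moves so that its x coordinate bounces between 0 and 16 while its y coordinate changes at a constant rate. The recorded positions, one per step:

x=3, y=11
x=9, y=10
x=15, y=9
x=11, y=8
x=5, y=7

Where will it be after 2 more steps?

x=7, y=5

The x coordinate reflects between 0 and 16, moving 6 per step.
  step 5: 5 → 1
  step 6: 1 → 7
The y coordinate changes by -1 each step: at step 6 it is 5.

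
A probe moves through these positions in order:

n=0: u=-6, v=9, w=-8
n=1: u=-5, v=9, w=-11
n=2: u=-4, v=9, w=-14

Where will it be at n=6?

u=0, v=9, w=-26

Constant displacement of (+1, +0, -3) per step.
step 3: u=-4, v=9, w=-14 + (+1, +0, -3) → u=-3, v=9, w=-17
step 4: u=-3, v=9, w=-17 + (+1, +0, -3) → u=-2, v=9, w=-20
step 5: u=-2, v=9, w=-20 + (+1, +0, -3) → u=-1, v=9, w=-23
step 6: u=-1, v=9, w=-23 + (+1, +0, -3) → u=0, v=9, w=-26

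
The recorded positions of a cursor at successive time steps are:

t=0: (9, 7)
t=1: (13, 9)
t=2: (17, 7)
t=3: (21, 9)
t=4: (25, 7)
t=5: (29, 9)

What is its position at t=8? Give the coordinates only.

First: linear, +4 per step → 41 at step 8.
Second: cycles through 7, 9 every 2 steps. Step 8 lands at position 0 of the cycle → 7.

(41, 7)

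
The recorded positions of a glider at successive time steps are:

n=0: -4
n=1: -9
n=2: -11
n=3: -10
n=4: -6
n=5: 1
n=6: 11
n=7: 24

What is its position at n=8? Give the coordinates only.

Successive displacements: -5, -2, +1, +4, +7, +10, +13 — each changes by +3.
step 8: 24 + 16 → 40

40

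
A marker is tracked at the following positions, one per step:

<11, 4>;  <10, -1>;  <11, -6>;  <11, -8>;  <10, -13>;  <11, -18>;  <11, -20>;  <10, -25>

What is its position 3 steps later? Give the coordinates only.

Differencing gives <-1, -5>, <+1, -5>, <+0, -2>, <-1, -5>, <+1, -5>, <+0, -2>, <-1, -5>. This is the pattern <-1, -5>, <+1, -5>, <+0, -2> repeated.
step 8: apply <+1, -5> → <11, -30>
step 9: apply <+0, -2> → <11, -32>
step 10: apply <-1, -5> → <10, -37>

<10, -37>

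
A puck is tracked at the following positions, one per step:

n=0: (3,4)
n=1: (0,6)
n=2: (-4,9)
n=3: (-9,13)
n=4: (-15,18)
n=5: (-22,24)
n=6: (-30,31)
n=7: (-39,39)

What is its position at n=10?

Successive displacements: (-3,+2), (-4,+3), (-5,+4), (-6,+5), (-7,+6), (-8,+7), (-9,+8) — each changes by (-1,+1).
step 8: (-39,39) + (-10,+9) → (-49,48)
step 9: (-49,48) + (-11,+10) → (-60,58)
step 10: (-60,58) + (-12,+11) → (-72,69)

(-72,69)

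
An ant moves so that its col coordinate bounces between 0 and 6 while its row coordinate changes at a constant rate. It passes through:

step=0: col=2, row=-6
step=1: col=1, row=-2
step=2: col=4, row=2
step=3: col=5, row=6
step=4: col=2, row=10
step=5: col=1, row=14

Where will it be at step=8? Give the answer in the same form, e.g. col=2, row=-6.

col=2, row=26

The col coordinate reflects between 0 and 6, moving 3 per step.
  step 6: 1 → 4
  step 7: 4 → 5
  step 8: 5 → 2
The row coordinate changes by +4 each step: at step 8 it is 26.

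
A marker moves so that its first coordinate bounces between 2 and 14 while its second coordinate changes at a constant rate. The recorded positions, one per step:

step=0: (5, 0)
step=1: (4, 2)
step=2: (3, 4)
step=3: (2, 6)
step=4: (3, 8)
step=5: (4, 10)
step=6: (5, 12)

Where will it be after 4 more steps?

(9, 20)

The first coordinate travels 1 per step and bounces off the walls at 2 and 14.
  step 7: 5 → 6
  step 8: 6 → 7
  step 9: 7 → 8
  step 10: 8 → 9
The second coordinate changes by +2 each step: at step 10 it is 20.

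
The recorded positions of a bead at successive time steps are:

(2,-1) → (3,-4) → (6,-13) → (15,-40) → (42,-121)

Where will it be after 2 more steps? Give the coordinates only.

(366,-1093)

Consecutive displacements (+1,-3), (+3,-9), (+9,-27), (+27,-81) scale by a factor of 3 each step.
step 5: (42,-121) + (+81,-243) → (123,-364)
step 6: (123,-364) + (+243,-729) → (366,-1093)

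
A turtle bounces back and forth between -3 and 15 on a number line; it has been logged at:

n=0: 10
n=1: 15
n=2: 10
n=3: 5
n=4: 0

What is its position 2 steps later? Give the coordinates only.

4

The value reflects between -3 and 15, moving 5 per step.
  step 5: 0 → -1
  step 6: -1 → 4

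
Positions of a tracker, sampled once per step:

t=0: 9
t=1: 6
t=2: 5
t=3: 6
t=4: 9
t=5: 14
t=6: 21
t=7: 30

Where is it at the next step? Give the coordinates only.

41

Successive displacements: -3, -1, +1, +3, +5, +7, +9 — each changes by +2.
step 8: 30 + 11 → 41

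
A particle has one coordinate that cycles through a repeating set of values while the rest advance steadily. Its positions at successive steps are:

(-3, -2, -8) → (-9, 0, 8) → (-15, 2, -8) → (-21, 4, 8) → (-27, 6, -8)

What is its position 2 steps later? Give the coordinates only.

(-39, 10, -8)

The first coordinate changes by -6 each step, so at step 6 it is -3 + 6·(-6) = -39.
The second coordinate changes by +2 each step, so at step 6 it is -2 + 6·(2) = 10.
The third coordinate repeats the cycle [-8, 8] with period 2; step 6 mod 2 = 0, giving -8.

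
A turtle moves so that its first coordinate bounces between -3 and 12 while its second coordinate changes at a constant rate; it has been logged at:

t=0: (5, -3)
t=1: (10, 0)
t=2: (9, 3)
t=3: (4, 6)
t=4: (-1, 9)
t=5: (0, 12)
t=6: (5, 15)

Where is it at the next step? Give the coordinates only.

(10, 18)

The first coordinate travels 5 per step and bounces off the walls at -3 and 12.
  step 7: 5 → 10
The second coordinate changes by +3 each step: at step 7 it is 18.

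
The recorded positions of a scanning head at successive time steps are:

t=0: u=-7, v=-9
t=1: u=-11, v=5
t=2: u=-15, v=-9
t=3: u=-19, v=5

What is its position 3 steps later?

u=-31, v=-9

The u coordinate changes by -4 each step, so at step 6 it is -7 + 6·(-4) = -31.
The v coordinate repeats the cycle [-9, 5] with period 2; step 6 mod 2 = 0, giving -9.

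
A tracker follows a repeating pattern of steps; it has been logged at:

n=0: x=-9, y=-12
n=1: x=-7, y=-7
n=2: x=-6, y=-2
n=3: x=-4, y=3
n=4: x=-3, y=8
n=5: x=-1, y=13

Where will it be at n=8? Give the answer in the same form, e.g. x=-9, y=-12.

The moves between consecutive positions are (+2, +5), (+1, +5), (+2, +5), (+1, +5), (+2, +5); they repeat the 2-cycle [(+2, +5), (+1, +5)].
step 6: apply (+1, +5) → x=0, y=18
step 7: apply (+2, +5) → x=2, y=23
step 8: apply (+1, +5) → x=3, y=28

x=3, y=28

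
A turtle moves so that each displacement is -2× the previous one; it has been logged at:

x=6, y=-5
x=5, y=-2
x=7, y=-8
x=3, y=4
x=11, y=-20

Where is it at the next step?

Consecutive displacements (-1, +3), (+2, -6), (-4, +12), (+8, -24) scale by a factor of -2 each step.
step 5: x=11, y=-20 + (-16, +48) → x=-5, y=28

x=-5, y=28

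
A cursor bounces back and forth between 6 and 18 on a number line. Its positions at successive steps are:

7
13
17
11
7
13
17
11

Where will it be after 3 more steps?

The value travels 6 per step and bounces off the walls at 6 and 18.
  step 8: 11 → 7
  step 9: 7 → 13
  step 10: 13 → 17

17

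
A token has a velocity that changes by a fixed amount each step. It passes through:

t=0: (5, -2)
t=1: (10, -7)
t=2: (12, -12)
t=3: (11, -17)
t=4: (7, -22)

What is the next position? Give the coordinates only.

(0, -27)

Taking differences between consecutive positions: (+5, -5), (+2, -5), (-1, -5), (-4, -5). These grow by (-3, +0) each step.
step 5: (7, -22) + (-7, -5) → (0, -27)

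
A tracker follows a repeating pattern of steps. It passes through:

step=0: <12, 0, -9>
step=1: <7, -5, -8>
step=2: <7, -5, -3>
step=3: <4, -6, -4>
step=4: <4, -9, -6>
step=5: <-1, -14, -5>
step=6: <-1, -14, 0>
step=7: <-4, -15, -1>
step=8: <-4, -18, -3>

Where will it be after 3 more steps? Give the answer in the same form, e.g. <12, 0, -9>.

<-12, -24, 2>

Step-to-step displacements: <-5, -5, +1>, <+0, +0, +5>, <-3, -1, -1>, <+0, -3, -2>, <-5, -5, +1>, <+0, +0, +5>, <-3, -1, -1>, <+0, -3, -2> — a repeating cycle of length 4.
step 9: apply <-5, -5, +1> → <-9, -23, -2>
step 10: apply <+0, +0, +5> → <-9, -23, 3>
step 11: apply <-3, -1, -1> → <-12, -24, 2>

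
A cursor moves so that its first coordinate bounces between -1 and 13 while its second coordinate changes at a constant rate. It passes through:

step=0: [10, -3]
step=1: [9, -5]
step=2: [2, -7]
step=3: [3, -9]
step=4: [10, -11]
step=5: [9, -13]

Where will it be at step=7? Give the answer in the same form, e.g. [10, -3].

The first coordinate reflects between -1 and 13, moving 7 per step.
  step 6: 9 → 2
  step 7: 2 → 3
The second coordinate changes by -2 each step: at step 7 it is -17.

[3, -17]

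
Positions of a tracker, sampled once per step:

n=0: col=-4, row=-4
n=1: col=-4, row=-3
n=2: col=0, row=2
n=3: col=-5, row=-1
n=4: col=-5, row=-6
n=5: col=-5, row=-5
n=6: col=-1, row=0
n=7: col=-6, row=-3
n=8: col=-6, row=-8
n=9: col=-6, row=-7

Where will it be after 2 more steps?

Step-to-step displacements: (+0,+1), (+4,+5), (-5,-3), (+0,-5), (+0,+1), (+4,+5), (-5,-3), (+0,-5), (+0,+1) — a repeating cycle of length 4.
step 10: apply (+4,+5) → col=-2, row=-2
step 11: apply (-5,-3) → col=-7, row=-5

col=-7, row=-5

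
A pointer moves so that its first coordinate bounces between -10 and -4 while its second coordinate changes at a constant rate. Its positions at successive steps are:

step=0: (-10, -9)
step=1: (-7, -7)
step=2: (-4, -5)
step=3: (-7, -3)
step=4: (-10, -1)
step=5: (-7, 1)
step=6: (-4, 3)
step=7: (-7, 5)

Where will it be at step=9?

(-7, 9)

The first coordinate reflects between -10 and -4, moving 3 per step.
  step 8: -7 → -10
  step 9: -10 → -7
The second coordinate changes by +2 each step: at step 9 it is 9.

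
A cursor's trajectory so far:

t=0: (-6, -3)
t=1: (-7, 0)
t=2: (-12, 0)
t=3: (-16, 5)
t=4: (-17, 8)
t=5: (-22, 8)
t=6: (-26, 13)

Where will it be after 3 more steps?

Differencing gives (-1, +3), (-5, +0), (-4, +5), (-1, +3), (-5, +0), (-4, +5). This is the pattern (-1, +3), (-5, +0), (-4, +5) repeated.
step 7: apply (-1, +3) → (-27, 16)
step 8: apply (-5, +0) → (-32, 16)
step 9: apply (-4, +5) → (-36, 21)

(-36, 21)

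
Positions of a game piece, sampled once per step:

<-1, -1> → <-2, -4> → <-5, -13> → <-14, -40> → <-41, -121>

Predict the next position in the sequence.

Step-to-step displacements: <-1, -3>, <-3, -9>, <-9, -27>, <-27, -81>; each is 3× the previous.
step 5: <-41, -121> + <-81, -243> → <-122, -364>

<-122, -364>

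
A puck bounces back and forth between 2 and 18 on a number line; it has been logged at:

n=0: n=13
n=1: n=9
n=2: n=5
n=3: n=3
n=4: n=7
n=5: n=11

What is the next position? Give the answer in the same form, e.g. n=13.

The value travels 4 per step and bounces off the walls at 2 and 18.
  step 6: 11 → 15

n=15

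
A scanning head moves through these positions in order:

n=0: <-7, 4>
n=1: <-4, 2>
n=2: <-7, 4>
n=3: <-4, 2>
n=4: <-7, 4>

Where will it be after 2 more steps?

Consecutive displacements <+3, -2>, <-3, +2>, <+3, -2>, <-3, +2> scale by a factor of -1 each step.
step 5: <-7, 4> + <+3, -2> → <-4, 2>
step 6: <-4, 2> + <-3, +2> → <-7, 4>

<-7, 4>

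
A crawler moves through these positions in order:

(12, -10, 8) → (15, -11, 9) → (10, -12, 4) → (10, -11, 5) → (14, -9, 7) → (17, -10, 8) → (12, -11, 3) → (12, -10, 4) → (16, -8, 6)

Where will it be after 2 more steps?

The moves between consecutive positions are (+3, -1, +1), (-5, -1, -5), (+0, +1, +1), (+4, +2, +2), (+3, -1, +1), (-5, -1, -5), (+0, +1, +1), (+4, +2, +2); they repeat the 4-cycle [(+3, -1, +1), (-5, -1, -5), (+0, +1, +1), (+4, +2, +2)].
step 9: apply (+3, -1, +1) → (19, -9, 7)
step 10: apply (-5, -1, -5) → (14, -10, 2)

(14, -10, 2)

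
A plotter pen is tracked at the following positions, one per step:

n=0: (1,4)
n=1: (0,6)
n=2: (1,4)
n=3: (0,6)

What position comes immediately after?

The jumps are (-1,+2), (+1,-2), (-1,+2) — a geometric progression with ratio -1.
step 4: (0,6) + (+1,-2) → (1,4)

(1,4)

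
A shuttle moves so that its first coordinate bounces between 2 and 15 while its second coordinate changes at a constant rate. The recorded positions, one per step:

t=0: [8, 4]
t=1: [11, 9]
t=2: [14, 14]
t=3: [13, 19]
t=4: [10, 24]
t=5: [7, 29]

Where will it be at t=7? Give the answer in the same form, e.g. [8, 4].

[3, 39]

The first coordinate reflects between 2 and 15, moving 3 per step.
  step 6: 7 → 4
  step 7: 4 → 3
The second coordinate changes by +5 each step: at step 7 it is 39.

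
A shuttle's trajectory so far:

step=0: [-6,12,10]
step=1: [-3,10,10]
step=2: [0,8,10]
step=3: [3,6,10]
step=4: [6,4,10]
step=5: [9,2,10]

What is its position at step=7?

The position changes by [+3,-2,+0] every step.
step 6: [9,2,10] + [+3,-2,+0] → [12,0,10]
step 7: [12,0,10] + [+3,-2,+0] → [15,-2,10]

[15,-2,10]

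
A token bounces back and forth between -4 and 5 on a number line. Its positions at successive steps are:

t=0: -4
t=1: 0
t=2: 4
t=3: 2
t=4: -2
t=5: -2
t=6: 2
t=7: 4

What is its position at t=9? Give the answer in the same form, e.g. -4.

The value reflects between -4 and 5, moving 4 per step.
  step 8: 4 → 0
  step 9: 0 → -4

-4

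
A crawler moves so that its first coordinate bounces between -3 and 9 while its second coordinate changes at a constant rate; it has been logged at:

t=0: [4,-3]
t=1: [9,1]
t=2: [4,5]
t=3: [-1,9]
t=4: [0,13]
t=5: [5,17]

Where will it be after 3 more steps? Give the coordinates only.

The first coordinate reflects between -3 and 9, moving 5 per step.
  step 6: 5 → 8
  step 7: 8 → 3
  step 8: 3 → -2
The second coordinate changes by +4 each step: at step 8 it is 29.

[-2,29]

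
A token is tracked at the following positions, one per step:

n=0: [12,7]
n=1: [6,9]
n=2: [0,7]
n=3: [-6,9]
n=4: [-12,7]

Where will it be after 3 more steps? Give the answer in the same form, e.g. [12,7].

The first coordinate changes by -6 each step, so at step 7 it is 12 + 7·(-6) = -30.
The second coordinate repeats the cycle [7, 9] with period 2; step 7 mod 2 = 1, giving 9.

[-30,9]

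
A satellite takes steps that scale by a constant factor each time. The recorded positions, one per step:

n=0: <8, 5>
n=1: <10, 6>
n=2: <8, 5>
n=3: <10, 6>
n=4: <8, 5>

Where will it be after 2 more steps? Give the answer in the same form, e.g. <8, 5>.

<8, 5>

Step-to-step displacements: <+2, +1>, <-2, -1>, <+2, +1>, <-2, -1>; each is -1× the previous.
step 5: <8, 5> + <+2, +1> → <10, 6>
step 6: <10, 6> + <-2, -1> → <8, 5>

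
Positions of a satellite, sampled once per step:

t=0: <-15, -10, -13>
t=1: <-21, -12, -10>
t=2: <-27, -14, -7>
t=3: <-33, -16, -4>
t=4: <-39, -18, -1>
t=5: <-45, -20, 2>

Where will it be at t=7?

<-57, -24, 8>

The position changes by <-6, -2, +3> every step.
step 6: <-45, -20, 2> + <-6, -2, +3> → <-51, -22, 5>
step 7: <-51, -22, 5> + <-6, -2, +3> → <-57, -24, 8>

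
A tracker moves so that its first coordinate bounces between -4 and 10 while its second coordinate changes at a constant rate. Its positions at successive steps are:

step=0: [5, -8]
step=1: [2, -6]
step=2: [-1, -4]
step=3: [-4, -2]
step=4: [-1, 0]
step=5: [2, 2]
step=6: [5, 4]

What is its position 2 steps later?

The first coordinate reflects between -4 and 10, moving 3 per step.
  step 7: 5 → 8
  step 8: 8 → 9
The second coordinate changes by +2 each step: at step 8 it is 8.

[9, 8]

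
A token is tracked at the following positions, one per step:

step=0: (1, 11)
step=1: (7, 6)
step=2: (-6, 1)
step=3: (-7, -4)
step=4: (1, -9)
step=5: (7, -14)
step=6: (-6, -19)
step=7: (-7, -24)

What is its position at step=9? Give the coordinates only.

(7, -34)

The first coordinate repeats the cycle [1, 7, -6, -7] with period 4; step 9 mod 4 = 1, giving 7.
The second coordinate changes by -5 each step, so at step 9 it is 11 + 9·(-5) = -34.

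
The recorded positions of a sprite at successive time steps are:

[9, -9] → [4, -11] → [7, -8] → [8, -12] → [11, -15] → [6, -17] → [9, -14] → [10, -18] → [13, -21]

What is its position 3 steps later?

[12, -24]

The moves between consecutive positions are [-5, -2], [+3, +3], [+1, -4], [+3, -3], [-5, -2], [+3, +3], [+1, -4], [+3, -3]; they repeat the 4-cycle [[-5, -2], [+3, +3], [+1, -4], [+3, -3]].
step 9: apply [-5, -2] → [8, -23]
step 10: apply [+3, +3] → [11, -20]
step 11: apply [+1, -4] → [12, -24]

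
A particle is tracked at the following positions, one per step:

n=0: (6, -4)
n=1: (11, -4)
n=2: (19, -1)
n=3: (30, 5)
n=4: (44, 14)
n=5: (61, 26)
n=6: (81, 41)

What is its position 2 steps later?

Taking differences between consecutive positions: (+5, +0), (+8, +3), (+11, +6), (+14, +9), (+17, +12), (+20, +15). These grow by (+3, +3) each step.
step 7: (81, 41) + (+23, +18) → (104, 59)
step 8: (104, 59) + (+26, +21) → (130, 80)

(130, 80)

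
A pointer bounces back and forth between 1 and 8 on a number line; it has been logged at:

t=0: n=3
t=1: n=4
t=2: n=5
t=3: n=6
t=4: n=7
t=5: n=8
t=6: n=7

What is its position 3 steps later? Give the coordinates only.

n=4

The value reflects between 1 and 8, moving 1 per step.
  step 7: 7 → 6
  step 8: 6 → 5
  step 9: 5 → 4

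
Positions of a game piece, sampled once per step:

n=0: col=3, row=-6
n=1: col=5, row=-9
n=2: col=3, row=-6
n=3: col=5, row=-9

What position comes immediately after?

col=3, row=-6

Consecutive displacements (+2,-3), (-2,+3), (+2,-3) scale by a factor of -1 each step.
step 4: col=5, row=-9 + (-2,+3) → col=3, row=-6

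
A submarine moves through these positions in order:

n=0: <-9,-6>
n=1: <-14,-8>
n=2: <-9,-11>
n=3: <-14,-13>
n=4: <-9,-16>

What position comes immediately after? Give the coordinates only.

<-14,-18>

Differencing gives <-5,-2>, <+5,-3>, <-5,-2>, <+5,-3>. This is the pattern <-5,-2>, <+5,-3> repeated.
step 5: apply <-5,-2> → <-14,-18>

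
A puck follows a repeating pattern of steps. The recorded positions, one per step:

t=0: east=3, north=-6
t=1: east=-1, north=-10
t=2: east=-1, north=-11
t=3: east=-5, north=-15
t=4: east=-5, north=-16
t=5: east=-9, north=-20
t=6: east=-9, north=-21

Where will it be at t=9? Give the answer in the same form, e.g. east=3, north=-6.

The moves between consecutive positions are (-4, -4), (+0, -1), (-4, -4), (+0, -1), (-4, -4), (+0, -1); they repeat the 2-cycle [(-4, -4), (+0, -1)].
step 7: apply (-4, -4) → east=-13, north=-25
step 8: apply (+0, -1) → east=-13, north=-26
step 9: apply (-4, -4) → east=-17, north=-30

east=-17, north=-30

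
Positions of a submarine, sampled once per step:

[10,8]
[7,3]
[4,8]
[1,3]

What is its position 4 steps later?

First: linear, -3 per step → -11 at step 7.
Second: cycles through 8, 3 every 2 steps. Step 7 lands at position 1 of the cycle → 3.

[-11,3]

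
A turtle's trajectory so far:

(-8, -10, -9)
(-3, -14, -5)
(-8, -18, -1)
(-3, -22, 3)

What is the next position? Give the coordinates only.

First: cycles through -8, -3 every 2 steps. Step 4 lands at position 0 of the cycle → -8.
Second: linear, -4 per step → -26 at step 4.
Third: linear, +4 per step → 7 at step 4.

(-8, -26, 7)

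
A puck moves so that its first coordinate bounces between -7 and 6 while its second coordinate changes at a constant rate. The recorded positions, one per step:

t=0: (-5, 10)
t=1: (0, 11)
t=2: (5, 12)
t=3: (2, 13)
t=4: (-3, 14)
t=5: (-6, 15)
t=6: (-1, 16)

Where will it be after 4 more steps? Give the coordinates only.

(-7, 20)

The first coordinate reflects between -7 and 6, moving 5 per step.
  step 7: -1 → 4
  step 8: 4 → 3
  step 9: 3 → -2
  step 10: -2 → -7
The second coordinate changes by +1 each step: at step 10 it is 20.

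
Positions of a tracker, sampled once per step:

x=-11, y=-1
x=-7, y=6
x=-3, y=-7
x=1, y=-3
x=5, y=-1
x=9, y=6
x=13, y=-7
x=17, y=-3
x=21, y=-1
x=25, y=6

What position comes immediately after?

x=29, y=-7

The x coordinate changes by +4 each step, so at step 10 it is -11 + 10·(4) = 29.
The y coordinate repeats the cycle [-1, 6, -7, -3] with period 4; step 10 mod 4 = 2, giving -7.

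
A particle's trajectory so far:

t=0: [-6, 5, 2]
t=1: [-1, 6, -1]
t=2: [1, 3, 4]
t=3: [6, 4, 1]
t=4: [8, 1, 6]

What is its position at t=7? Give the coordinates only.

[20, 0, 5]

Step-to-step displacements: [+5, +1, -3], [+2, -3, +5], [+5, +1, -3], [+2, -3, +5] — a repeating cycle of length 2.
step 5: apply [+5, +1, -3] → [13, 2, 3]
step 6: apply [+2, -3, +5] → [15, -1, 8]
step 7: apply [+5, +1, -3] → [20, 0, 5]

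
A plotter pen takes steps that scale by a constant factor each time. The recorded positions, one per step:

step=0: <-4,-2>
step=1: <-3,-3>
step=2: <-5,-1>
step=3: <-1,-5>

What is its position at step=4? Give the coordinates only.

Consecutive displacements <+1,-1>, <-2,+2>, <+4,-4> scale by a factor of -2 each step.
step 4: <-1,-5> + <-8,+8> → <-9,3>

<-9,3>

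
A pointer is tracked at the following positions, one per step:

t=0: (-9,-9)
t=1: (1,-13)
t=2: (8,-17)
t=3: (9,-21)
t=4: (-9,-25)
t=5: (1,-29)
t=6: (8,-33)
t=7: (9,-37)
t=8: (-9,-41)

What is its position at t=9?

The first coordinate repeats the cycle [-9, 1, 8, 9] with period 4; step 9 mod 4 = 1, giving 1.
The second coordinate changes by -4 each step, so at step 9 it is -9 + 9·(-4) = -45.

(1,-45)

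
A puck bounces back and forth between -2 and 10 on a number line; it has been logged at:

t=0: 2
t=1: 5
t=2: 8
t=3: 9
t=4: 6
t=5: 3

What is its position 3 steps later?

The value travels 3 per step and bounces off the walls at -2 and 10.
  step 6: 3 → 0
  step 7: 0 → -1
  step 8: -1 → 2

2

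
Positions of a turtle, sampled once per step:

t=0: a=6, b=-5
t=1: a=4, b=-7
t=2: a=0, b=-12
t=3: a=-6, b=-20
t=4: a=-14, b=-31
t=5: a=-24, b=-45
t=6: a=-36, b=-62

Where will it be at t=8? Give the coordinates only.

Taking differences between consecutive positions: (-2, -2), (-4, -5), (-6, -8), (-8, -11), (-10, -14), (-12, -17). These grow by (-2, -3) each step.
step 7: a=-36, b=-62 + (-14, -20) → a=-50, b=-82
step 8: a=-50, b=-82 + (-16, -23) → a=-66, b=-105

a=-66, b=-105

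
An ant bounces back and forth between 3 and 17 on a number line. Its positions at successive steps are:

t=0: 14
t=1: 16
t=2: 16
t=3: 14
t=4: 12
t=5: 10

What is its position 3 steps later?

The value travels 2 per step and bounces off the walls at 3 and 17.
  step 6: 10 → 8
  step 7: 8 → 6
  step 8: 6 → 4

4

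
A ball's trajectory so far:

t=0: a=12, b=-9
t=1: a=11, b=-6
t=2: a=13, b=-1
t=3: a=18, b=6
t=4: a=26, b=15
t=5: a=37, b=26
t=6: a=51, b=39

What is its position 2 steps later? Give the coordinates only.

a=88, b=71

Successive displacements: (-1, +3), (+2, +5), (+5, +7), (+8, +9), (+11, +11), (+14, +13) — each changes by (+3, +2).
step 7: a=51, b=39 + (+17, +15) → a=68, b=54
step 8: a=68, b=54 + (+20, +17) → a=88, b=71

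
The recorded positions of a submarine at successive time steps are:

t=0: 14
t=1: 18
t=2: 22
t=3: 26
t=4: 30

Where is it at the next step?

34

Constant displacement of +4 per step.
step 5: 30 + 4 → 34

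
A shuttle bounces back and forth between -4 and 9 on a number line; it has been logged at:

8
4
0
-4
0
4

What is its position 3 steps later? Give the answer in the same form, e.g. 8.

2

The value reflects between -4 and 9, moving 4 per step.
  step 6: 4 → 8
  step 7: 8 → 6
  step 8: 6 → 2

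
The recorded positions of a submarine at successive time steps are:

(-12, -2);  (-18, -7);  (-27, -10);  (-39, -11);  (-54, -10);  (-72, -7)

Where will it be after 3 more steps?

Successive displacements: (-6, -5), (-9, -3), (-12, -1), (-15, +1), (-18, +3) — each changes by (-3, +2).
step 6: (-72, -7) + (-21, +5) → (-93, -2)
step 7: (-93, -2) + (-24, +7) → (-117, 5)
step 8: (-117, 5) + (-27, +9) → (-144, 14)

(-144, 14)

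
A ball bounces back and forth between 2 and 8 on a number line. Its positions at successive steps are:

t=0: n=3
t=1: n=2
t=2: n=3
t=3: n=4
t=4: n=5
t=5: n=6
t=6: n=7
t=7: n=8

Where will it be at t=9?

n=6

The value travels 1 per step and bounces off the walls at 2 and 8.
  step 8: 8 → 7
  step 9: 7 → 6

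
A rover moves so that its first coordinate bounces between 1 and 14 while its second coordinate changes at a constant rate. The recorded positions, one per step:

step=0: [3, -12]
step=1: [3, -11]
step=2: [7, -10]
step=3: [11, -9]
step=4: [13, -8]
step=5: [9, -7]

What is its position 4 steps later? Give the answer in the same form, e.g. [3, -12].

The first coordinate reflects between 1 and 14, moving 4 per step.
  step 6: 9 → 5
  step 7: 5 → 1
  step 8: 1 → 5
  step 9: 5 → 9
The second coordinate changes by +1 each step: at step 9 it is -3.

[9, -3]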